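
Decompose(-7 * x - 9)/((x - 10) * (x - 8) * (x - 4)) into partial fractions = -37/(24*(x - 4)) + 65/(8*(x - 8)) - 79/(12*(x - 10))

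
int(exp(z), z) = exp(z) + C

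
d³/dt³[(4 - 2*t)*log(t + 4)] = (2*t + 32)/(t^3 + 12*t^2 + 48*t + 64)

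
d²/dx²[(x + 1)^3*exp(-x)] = (x^3 - 3*x^2 - 3*x + 1)*exp(-x)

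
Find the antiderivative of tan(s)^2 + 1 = tan(s) + C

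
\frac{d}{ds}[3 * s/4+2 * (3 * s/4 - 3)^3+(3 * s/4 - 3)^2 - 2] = 81*s^2/32 - 153*s/8 + 147/4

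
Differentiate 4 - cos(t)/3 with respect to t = sin(t)/3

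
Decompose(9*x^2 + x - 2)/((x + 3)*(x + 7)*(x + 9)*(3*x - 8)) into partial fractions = 1746/(17255*(3*x - 8)) - 359/(210*(x + 9)) + 54/(29*(x + 7)) - 19/(102*(x + 3))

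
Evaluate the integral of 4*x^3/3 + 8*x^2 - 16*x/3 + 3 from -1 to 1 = 34/3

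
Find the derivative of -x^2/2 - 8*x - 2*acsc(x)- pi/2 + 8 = (-x^3*sqrt(1 - 1/x^2) - 8*x^2*sqrt(1 - 1/x^2) + 2)/(x^2*sqrt(1 - 1/x^2))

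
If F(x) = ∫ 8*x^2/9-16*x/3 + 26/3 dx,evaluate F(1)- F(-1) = 484/27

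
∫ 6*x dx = 3*x^2 + C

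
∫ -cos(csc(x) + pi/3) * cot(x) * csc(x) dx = sin(csc(x) + pi/3) + C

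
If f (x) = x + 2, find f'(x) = 1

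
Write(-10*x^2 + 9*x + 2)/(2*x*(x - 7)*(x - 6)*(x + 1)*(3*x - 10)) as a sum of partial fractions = -801/(2860*(3*x - 10)) - 17/(1456*(x + 1)) + 19/(42*(x - 6)) - 425/(1232*(x - 7)) - 1/(420*x)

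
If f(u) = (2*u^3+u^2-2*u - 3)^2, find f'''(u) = 480*u^3 + 240*u^2 - 168*u - 96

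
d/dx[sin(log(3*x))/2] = cos(log(x) + log(3))/(2*x)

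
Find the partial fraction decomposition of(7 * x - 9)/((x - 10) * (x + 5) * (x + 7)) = -29/(17*(x + 7)) + 22/(15*(x + 5)) + 61/(255*(x - 10))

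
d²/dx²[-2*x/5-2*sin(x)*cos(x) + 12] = 4*sin(2*x)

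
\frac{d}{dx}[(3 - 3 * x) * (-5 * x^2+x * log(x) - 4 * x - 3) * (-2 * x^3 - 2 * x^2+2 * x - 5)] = -180*x^5 + 30*x^4*log(x) - 114*x^4 + 168*x^3 - 36*x^2*log(x) - 183*x^2 + 42*x*log(x) + 75*x - 15*log(x) - 18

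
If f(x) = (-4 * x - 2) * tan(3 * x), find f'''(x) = -648*x*tan(3*x)^4 - 864*x*tan(3*x)^2 - 216*x - 324*tan(3*x)^4 - 216*tan(3*x)^3 - 432*tan(3*x)^2 - 216*tan(3*x) - 108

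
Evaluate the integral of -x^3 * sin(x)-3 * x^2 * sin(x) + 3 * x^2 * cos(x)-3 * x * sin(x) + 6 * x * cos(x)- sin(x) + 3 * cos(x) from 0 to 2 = 27*cos(2) - 1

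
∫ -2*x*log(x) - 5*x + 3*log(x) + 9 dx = -x*(x - 3)*(log(x) + 2) + C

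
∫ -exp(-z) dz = exp(-z) + C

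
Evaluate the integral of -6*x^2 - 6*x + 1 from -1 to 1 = -2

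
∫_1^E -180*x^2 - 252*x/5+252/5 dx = 2*(3 + 6*E)*(-5*exp(2) + 2*E/5 + 4) + 54/5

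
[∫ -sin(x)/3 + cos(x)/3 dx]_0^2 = -1/3 + cos(2)/3 + sin(2)/3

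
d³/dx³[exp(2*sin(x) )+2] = 2*(-3*sin(2*x) + 2*cos(x) + cos(3*x))*exp(2*sin(x))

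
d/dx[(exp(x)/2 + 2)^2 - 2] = exp(2*x)/2 + 2*exp(x)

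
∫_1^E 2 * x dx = -1 + exp(2)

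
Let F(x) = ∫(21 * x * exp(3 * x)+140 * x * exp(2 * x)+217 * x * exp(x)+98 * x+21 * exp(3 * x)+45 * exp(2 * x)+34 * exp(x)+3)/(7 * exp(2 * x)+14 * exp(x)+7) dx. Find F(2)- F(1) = -3*E - E/(1 + E) + exp(2)/(1 + exp(2)) + 150/7 + 6*exp(2)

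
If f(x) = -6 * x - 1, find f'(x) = -6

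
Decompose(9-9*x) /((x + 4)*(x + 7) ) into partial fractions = -24/(x + 7) + 15/(x + 4)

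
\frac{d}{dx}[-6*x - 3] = -6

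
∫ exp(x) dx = exp(x) + C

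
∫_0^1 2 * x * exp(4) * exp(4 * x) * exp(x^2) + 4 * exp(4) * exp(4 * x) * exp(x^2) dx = -exp(4) + exp(9)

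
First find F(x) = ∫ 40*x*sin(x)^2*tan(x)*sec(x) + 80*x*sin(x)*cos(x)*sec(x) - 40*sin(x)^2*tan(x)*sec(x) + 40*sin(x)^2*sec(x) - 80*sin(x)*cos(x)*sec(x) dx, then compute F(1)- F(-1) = 80*sin(1)^2*sec(1)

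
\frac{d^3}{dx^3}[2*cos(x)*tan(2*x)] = -48*sin(x)*tan(2*x)^3 - 46*sin(x)*tan(2*x) + 96*cos(x)*tan(2*x)^4 + 116*cos(x)*tan(2*x)^2 + 20*cos(x)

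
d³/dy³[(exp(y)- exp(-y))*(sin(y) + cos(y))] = -4*(exp(2*y)*sin(y) + cos(y))*exp(-y)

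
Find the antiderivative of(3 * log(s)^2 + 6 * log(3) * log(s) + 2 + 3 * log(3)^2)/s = (log(3*s)^2 + 2)*log(3*s) + C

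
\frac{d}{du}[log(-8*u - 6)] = 4/(4*u + 3)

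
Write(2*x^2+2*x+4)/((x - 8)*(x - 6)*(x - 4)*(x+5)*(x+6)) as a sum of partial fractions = 4/(105*(x + 6)) - 4/(117*(x + 5)) + 11/(180*(x - 4)) - 1/(6*(x - 6)) + 37/(364*(x - 8))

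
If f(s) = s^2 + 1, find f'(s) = 2*s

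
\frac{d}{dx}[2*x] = 2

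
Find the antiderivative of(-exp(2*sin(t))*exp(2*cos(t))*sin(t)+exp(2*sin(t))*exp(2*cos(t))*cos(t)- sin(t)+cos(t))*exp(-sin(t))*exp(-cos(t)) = 2*sinh(sqrt(2)*sin(t + pi/4)) + C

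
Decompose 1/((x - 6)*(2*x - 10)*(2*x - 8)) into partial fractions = 1/(8*(x - 4)) - 1/(4*(x - 5)) + 1/(8*(x - 6))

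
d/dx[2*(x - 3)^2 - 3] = 4*x - 12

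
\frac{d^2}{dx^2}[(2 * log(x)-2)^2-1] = (16 - 8*log(x))/x^2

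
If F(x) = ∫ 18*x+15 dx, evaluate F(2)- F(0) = 66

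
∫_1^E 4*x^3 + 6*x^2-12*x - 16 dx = (2 + E)^2*(-2*E - 2 + exp(2)) + 27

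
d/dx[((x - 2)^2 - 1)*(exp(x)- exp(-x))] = (x^2*exp(2*x) + x^2 - 2*x*exp(2*x) - 6*x - exp(2*x) + 7)*exp(-x)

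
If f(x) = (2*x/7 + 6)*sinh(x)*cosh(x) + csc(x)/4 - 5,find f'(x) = 2*x*cosh(2*x)/7 - cot(x)*csc(x)/4 + sinh(2*x)/7 + 6*cosh(2*x)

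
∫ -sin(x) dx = cos(x) + C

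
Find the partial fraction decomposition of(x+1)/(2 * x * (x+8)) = 7/(16*(x + 8)) + 1/(16*x)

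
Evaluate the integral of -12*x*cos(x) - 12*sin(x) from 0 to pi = 0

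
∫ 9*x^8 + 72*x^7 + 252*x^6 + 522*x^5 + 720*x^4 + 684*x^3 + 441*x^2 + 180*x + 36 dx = x^9 + 9*x^8 + 36*x^7 + 87*x^6 + 144*x^5 + 171*x^4 + 147*x^3 + 90*x^2 + 36*x + C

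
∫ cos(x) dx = sin(x) + C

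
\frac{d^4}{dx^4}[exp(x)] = exp(x)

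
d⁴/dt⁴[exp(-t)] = exp(-t)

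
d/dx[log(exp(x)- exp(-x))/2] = (exp(2*x) + 1)/(2*exp(2*x) - 2)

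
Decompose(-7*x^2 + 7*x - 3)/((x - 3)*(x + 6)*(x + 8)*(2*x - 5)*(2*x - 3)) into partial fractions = -11/(285*(2*x - 3)) + 39/(119*(2*x - 5)) - 169/(2926*(x + 8)) + 11/(170*(x + 6)) - 5/(33*(x - 3))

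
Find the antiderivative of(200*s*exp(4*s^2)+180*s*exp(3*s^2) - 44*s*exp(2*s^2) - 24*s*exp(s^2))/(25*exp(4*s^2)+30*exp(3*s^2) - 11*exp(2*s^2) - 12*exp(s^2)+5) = log((5*exp(2*s^2) + 3*exp(s^2) - 2)^2 + 1) + C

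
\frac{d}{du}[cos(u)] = -sin(u)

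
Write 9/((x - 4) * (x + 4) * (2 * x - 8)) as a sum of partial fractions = 9/(128*(x + 4)) - 9/(128*(x - 4)) + 9/(16*(x - 4)^2)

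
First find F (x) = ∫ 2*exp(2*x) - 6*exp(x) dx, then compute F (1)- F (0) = -4 + (-3 + E)^2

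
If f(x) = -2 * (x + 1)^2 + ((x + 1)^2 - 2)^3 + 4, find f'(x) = 6*x^5 + 30*x^4 + 36*x^3 - 12*x^2 - 22*x + 2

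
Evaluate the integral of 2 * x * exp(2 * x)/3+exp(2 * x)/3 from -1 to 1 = exp(-2)/3 + exp(2)/3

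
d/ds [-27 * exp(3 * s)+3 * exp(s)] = -81*exp(3*s) + 3*exp(s)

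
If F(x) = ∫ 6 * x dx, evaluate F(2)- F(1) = 9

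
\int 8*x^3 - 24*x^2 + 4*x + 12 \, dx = 2*x^4 - 8*x^3 + 2*x^2 + 12*x + C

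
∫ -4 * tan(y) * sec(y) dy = -4*sec(y) + C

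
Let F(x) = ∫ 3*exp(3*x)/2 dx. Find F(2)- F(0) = -1/2 + exp(6)/2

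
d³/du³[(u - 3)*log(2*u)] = (-u - 6)/u^3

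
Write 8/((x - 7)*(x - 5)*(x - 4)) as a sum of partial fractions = 8/(3*(x - 4)) - 4/(x - 5) + 4/(3*(x - 7))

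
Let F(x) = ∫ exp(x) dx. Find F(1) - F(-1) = E - exp(-1)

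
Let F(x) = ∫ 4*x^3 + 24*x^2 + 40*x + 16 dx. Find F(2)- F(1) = 147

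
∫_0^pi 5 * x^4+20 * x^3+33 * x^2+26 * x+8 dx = -2 + (1 + pi)^3*(1 + (1 + pi)^2)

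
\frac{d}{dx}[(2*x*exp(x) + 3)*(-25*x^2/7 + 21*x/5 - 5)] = -50*x^3*exp(x)/7 - 456*x^2*exp(x)/35 + 34*x*exp(x)/5 - 150*x/7 - 10*exp(x) + 63/5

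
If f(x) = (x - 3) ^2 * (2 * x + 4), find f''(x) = 12*x - 16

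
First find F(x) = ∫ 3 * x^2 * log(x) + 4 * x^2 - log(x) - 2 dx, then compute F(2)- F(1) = 6*log(2) + 6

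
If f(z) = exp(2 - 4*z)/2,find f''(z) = 8*exp(2 - 4*z)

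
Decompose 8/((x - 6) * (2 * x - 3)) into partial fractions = -16/(9*(2*x - 3)) + 8/(9*(x - 6))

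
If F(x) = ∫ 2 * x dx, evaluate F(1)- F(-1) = 0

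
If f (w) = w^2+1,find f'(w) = 2*w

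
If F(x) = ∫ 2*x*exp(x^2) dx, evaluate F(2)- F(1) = -E + exp(4)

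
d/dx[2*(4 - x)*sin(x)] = -2*x*cos(x) - 2*sin(x) + 8*cos(x)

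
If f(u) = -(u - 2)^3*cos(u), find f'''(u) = -u^3*sin(u) + 6*u^2*sin(u) + 9*u^2*cos(u) + 6*u*sin(u) - 36*u*cos(u) - 28*sin(u) + 30*cos(u)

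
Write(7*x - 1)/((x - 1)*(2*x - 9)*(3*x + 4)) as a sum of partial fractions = -93/(245*(3*x + 4)) + 122/(245*(2*x - 9)) - 6/(49*(x - 1))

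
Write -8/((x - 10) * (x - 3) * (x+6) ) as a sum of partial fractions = -1/(18*(x + 6)) + 8/(63*(x - 3)) - 1/(14*(x - 10))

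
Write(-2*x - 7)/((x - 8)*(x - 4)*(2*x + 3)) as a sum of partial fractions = -16/(209*(2*x + 3)) + 15/(44*(x - 4)) - 23/(76*(x - 8))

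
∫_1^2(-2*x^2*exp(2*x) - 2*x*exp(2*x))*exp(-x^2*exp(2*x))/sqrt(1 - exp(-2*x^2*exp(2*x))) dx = -acsc(exp(exp(2))) + acsc(exp(4*exp(4)))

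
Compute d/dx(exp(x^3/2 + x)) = 3*x^2*exp(x^3/2 + x)/2 + exp(x^3/2 + x)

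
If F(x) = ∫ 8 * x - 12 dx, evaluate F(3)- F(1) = 8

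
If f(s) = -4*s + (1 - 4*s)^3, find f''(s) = 96 - 384*s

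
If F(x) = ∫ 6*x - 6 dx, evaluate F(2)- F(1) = 3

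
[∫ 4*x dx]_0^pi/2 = pi^2/2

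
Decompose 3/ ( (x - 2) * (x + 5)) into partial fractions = -3/(7*(x + 5)) + 3/(7*(x - 2))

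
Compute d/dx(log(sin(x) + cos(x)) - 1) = 1/tan(x + pi/4)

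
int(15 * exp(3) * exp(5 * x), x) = 3*exp(5*x + 3) + C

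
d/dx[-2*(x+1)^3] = -6*x^2 - 12*x - 6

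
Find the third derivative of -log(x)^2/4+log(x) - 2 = (7 - 2*log(x))/(2*x^3)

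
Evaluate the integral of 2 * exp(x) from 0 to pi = -2 + 2*exp(pi)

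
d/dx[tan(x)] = cos(x)^(-2)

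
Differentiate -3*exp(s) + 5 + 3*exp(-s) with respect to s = (-3*exp(2*s) - 3)*exp(-s)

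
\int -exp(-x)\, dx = exp(-x) + C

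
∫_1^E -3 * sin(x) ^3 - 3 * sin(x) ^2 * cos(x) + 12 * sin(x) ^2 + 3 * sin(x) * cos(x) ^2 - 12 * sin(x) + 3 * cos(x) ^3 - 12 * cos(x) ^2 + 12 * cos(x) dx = (-2 + cos(E) + sin(E))^3 - (-2 + cos(1) + sin(1))^3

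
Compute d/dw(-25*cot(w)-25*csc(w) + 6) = 25*(cos(w) + 1)/sin(w)^2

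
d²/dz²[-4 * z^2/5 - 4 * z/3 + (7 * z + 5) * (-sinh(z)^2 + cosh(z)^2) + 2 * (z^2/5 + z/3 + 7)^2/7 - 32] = 24*z^2/175 + 8*z/35 + 4/63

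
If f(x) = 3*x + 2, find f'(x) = 3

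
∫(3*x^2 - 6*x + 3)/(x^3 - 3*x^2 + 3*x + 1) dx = log((x - 1)^3 + 2) + C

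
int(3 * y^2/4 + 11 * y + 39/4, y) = y^3/4 + 11*y^2/2 + 39*y/4 + C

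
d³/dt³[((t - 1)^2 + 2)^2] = 24*t - 24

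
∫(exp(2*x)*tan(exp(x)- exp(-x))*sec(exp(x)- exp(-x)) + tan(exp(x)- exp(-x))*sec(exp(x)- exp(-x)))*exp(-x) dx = sec(2*sinh(x)) + C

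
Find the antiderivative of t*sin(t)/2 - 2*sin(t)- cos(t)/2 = (2 - t/2)*cos(t) + C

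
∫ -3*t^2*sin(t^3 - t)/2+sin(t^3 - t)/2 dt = cos(t^3 - t)/2 + C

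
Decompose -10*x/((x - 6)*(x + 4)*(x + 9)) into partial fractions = 6/(5*(x + 9)) - 4/(5*(x + 4)) - 2/(5*(x - 6))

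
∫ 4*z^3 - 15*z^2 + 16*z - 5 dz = z^4 - 5*z^3 + 8*z^2 - 5*z + C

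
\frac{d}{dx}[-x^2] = -2*x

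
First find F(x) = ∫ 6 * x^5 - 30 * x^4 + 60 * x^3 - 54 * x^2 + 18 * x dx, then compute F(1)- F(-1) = -48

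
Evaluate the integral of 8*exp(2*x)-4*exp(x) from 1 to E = -(-1 + 2*E)^2 + (-1 + 2*exp(E))^2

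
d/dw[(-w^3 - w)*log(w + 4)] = (-3*w^3*log(w + 4) - w^3 - 12*w^2*log(w + 4) - w*log(w + 4) - w - 4*log(w + 4))/(w + 4)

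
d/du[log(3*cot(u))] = -2/sin(2*u)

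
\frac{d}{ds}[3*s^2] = 6*s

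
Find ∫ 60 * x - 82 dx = 30*x^2 - 82*x + C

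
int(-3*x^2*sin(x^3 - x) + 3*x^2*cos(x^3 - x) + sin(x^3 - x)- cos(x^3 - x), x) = sqrt(2)*cos(-x^3 + x + pi/4) + C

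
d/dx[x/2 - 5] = 1/2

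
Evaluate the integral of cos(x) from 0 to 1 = sin(1)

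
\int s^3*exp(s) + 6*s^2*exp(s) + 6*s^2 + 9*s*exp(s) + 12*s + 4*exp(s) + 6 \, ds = (s + 1)^3*(exp(s) + 2) + C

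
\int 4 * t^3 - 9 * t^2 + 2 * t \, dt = t^4 - 3*t^3 + t^2 + C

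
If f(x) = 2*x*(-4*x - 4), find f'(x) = -16*x - 8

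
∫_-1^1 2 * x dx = 0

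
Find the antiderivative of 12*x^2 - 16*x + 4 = 4*x^3 - 8*x^2 + 4*x + C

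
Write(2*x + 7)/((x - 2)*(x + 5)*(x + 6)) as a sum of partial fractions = -5/(8*(x + 6)) + 3/(7*(x + 5)) + 11/(56*(x - 2))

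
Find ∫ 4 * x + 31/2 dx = 2*x^2 + 31*x/2 + C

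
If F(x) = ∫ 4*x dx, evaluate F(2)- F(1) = 6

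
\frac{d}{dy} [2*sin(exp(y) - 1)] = 2*exp(y)*cos(exp(y) - 1)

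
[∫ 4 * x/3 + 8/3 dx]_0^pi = -8/3 + 2*(2 + pi)^2/3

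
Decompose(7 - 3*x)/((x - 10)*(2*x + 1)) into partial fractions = -17/(21*(2*x + 1)) - 23/(21*(x - 10))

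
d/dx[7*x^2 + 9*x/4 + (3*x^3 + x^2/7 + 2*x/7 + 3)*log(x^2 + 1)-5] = (252*x^4*log(x^2 + 1) + 168*x^4 + 8*x^3*log(x^2 + 1) + 400*x^3 + 260*x^2*log(x^2 + 1) + 79*x^2 + 8*x*log(x^2 + 1) + 560*x + 8*log(x^2 + 1) + 63)/(28*x^2 + 28)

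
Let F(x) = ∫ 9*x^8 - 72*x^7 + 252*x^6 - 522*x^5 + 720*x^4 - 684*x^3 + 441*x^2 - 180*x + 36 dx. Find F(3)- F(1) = 344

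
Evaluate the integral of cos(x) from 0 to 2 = sin(2)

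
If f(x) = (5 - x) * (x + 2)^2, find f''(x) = 2 - 6*x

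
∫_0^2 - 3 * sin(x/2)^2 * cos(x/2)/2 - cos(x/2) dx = -2*sin(1) - sin(1)^3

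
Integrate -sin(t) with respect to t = cos(t) + C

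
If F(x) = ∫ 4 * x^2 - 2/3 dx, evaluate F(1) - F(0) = 2/3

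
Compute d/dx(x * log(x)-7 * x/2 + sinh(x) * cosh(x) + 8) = log(x) + cosh(2*x) - 5/2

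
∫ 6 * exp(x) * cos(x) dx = 3*sqrt(2)*exp(x)*sin(x + pi/4) + C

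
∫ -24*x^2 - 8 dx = -8*x^3 - 8*x + C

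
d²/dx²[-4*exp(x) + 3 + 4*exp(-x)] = (4 - 4*exp(2*x))*exp(-x)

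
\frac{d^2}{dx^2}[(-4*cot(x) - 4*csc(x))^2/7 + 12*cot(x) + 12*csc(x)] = 4*(-3 - 8*cos(x)/(7*sin(x)) - 32/(7*sin(x)) + 6*cos(x)/sin(x)^2 + 6/sin(x)^2 + 48*cos(x)/(7*sin(x)^3) + 48/(7*sin(x)^3))/sin(x)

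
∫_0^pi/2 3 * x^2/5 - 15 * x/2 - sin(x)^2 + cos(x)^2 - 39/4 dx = -39*pi/8 - 15*pi^2/16 + pi^3/40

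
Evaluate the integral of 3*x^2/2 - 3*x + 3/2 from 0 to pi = 1/2 + (-1 + pi)^3/2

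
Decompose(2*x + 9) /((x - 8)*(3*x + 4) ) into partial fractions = -19/(28*(3*x + 4)) + 25/(28*(x - 8))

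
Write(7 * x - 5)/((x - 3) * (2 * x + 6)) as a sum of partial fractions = 13/(6*(x + 3)) + 4/(3*(x - 3))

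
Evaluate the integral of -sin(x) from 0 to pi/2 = -1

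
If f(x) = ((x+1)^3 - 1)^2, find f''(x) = 30*x^4 + 120*x^3 + 180*x^2 + 108*x + 18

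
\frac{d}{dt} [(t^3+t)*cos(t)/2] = -t^3*sin(t)/2 + 3*t^2*cos(t)/2 - t*sin(t)/2 + cos(t)/2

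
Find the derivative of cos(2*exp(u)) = -2*exp(u)*sin(2*exp(u))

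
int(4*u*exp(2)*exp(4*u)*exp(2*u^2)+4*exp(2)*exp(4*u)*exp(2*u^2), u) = exp(2*(u + 1)^2) + C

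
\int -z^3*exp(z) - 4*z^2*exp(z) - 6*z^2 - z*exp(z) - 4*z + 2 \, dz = -(exp(z) + 2)*(z^3 + z^2 - z + 1) + C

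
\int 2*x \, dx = x^2 + C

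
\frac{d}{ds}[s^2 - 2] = 2*s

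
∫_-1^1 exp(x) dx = E - exp(-1)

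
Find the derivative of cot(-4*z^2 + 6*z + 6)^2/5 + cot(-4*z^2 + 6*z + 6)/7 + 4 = 2*(20*z + 56*z*cos(-4*z^2 + 6*z + 6)/sin(-4*z^2 + 6*z + 6) - 15 - 42*cos(-4*z^2 + 6*z + 6)/sin(-4*z^2 + 6*z + 6))/(35*sin(-4*z^2 + 6*z + 6)^2)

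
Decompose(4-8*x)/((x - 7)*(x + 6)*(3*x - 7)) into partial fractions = 66/(175*(3*x - 7)) + 4/(25*(x + 6)) - 2/(7*(x - 7))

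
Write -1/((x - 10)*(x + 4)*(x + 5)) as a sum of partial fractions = -1/(15*(x + 5)) + 1/(14*(x + 4)) - 1/(210*(x - 10))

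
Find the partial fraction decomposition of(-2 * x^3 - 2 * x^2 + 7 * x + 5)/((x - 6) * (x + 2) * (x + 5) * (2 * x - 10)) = -17/(66*(x + 5)) - 1/(336*(x + 2)) + 13/(7*(x - 5)) - 457/(176*(x - 6))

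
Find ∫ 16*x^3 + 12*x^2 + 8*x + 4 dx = 4*x^4 + 4*x^3 + 4*x^2 + 4*x + C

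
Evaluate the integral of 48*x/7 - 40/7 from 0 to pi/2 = -20*pi/7 + 6*pi^2/7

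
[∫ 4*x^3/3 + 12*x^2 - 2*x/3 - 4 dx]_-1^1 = 0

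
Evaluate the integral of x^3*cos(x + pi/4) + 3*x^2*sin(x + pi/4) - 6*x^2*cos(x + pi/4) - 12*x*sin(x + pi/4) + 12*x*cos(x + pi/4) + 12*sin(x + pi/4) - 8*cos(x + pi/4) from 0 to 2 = 4*sqrt(2)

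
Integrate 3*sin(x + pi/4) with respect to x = -3*cos(x + pi/4) + C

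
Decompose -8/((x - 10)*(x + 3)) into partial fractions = 8/(13*(x + 3)) - 8/(13*(x - 10))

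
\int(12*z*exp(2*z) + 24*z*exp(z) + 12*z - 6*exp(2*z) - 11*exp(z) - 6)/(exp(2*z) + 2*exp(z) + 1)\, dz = (-2*(exp(z) + 1)*(-3*z^2 + 3*z + 2) + exp(z))/(exp(z) + 1) + C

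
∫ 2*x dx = x^2 + C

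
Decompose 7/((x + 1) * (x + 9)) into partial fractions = -7/(8*(x + 9)) + 7/(8*(x + 1))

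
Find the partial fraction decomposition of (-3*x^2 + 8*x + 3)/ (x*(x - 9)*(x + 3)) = -4/(3*(x + 3)) - 14/(9*(x - 9)) - 1/(9*x)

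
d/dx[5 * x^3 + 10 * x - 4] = 15*x^2 + 10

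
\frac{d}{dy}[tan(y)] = cos(y)^(-2)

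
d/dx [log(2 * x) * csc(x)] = (-x*log(x)*cot(x)*csc(x) - x*log(2)*cot(x)*csc(x) + csc(x))/x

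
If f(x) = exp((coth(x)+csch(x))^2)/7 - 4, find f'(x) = -2*(E*exp(sinh(x)^(-2))*cosh(x) + exp(tanh(x)^(-2))*cosh(x)^2 + exp(tanh(x)^(-2))*cosh(x) + exp(tanh(x)^(-2)))*exp(2*cosh(x)/sinh(x)^2)*exp(sinh(x)^(-2))/(7*sinh(x)^3)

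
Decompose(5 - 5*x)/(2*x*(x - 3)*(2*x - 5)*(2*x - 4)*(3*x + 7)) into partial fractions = 675/(84448*(3*x + 7)) + 6/(29*(2*x - 5)) - 5/(104*(x - 2)) - 5/(96*(x - 3)) - 1/(168*x)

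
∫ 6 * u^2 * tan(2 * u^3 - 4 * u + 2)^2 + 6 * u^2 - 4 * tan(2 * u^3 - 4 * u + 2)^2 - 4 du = tan(2*u^3 - 4*u + 2) + C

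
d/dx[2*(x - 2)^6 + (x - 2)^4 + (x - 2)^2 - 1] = 12*x^5 - 120*x^4 + 484*x^3 - 984*x^2 + 1010*x - 420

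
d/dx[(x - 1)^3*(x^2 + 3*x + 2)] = 5*x^4 - 12*x^2 + 4*x + 3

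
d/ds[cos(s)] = -sin(s)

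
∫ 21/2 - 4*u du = -2*u^2 + 21*u/2 + C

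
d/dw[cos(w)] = -sin(w)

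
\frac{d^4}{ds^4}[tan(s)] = 24*tan(s)^5 + 40*tan(s)^3 + 16*tan(s)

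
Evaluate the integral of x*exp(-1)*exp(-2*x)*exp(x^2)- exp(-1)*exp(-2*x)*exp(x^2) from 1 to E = -exp(-2)/2 + exp(-2 + (-1 + E)^2)/2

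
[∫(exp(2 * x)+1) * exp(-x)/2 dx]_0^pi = -exp(-pi)/2 + exp(pi)/2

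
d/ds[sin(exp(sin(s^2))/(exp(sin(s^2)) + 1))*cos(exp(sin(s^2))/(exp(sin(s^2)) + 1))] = 2*s*(1 - 2*sin(exp(sin(s^2))/(exp(sin(s^2)) + 1))^2)*exp(sin(s^2))*cos(s^2)/(exp(sin(s^2)) + 1)^2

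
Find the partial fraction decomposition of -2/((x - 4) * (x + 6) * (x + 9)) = -2/(39*(x + 9)) + 1/(15*(x + 6)) - 1/(65*(x - 4))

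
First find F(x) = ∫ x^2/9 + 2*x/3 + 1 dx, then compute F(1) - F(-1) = 56/27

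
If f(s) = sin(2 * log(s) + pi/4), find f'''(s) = 4*sqrt(2)*(2*sin(2*log(s)) + cos(2*log(s)))/s^3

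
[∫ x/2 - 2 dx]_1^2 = -5/4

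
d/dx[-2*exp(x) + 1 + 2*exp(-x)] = (-2*exp(2*x) - 2)*exp(-x)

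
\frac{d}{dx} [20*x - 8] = 20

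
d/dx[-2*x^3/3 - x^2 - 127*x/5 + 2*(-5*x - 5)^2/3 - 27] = -2*x^2 + 94*x/3 + 119/15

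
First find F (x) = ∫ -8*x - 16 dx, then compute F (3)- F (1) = -64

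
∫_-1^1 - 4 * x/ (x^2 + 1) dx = 0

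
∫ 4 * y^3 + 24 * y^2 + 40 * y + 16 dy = y^4 + 8*y^3 + 20*y^2 + 16*y + C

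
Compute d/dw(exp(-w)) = -exp(-w)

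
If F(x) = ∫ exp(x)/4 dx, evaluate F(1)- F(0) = -1/4 + E/4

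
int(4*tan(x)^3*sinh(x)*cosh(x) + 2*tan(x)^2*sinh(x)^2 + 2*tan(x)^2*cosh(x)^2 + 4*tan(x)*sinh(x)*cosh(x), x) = tan(x)^2*sinh(2*x) + C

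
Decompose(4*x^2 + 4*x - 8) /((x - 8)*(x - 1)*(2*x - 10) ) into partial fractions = -14/(3*(x - 5)) + 20/(3*(x - 8))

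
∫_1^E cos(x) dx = -sin(1) + sin(E)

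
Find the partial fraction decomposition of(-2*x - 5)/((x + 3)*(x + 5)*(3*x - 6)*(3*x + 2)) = 33/(728*(3*x + 2)) - 5/(546*(x + 5)) + 1/(210*(x + 3)) - 3/(280*(x - 2))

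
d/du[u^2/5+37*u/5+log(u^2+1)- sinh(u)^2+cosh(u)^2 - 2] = (2*u^3 + 37*u^2 + 12*u + 37)/(5*u^2 + 5)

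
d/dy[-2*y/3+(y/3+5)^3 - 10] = y^2/9 + 10*y/3 + 73/3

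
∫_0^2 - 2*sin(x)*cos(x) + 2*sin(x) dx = (1 - cos(2))^2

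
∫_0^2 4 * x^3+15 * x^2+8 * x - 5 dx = 62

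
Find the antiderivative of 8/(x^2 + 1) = -8*acot(x) + C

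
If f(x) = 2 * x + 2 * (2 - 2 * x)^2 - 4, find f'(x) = 16*x - 14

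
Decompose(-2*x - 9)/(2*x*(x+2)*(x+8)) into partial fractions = 7/(96*(x + 8)) + 5/(24*(x + 2)) - 9/(32*x)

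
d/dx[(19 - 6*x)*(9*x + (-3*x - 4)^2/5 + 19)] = -162*x^2/5 - 486*x/5 + 129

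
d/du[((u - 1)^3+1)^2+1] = 6*u^5 - 30*u^4 + 60*u^3 - 54*u^2 + 18*u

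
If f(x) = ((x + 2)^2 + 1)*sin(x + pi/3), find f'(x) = x^2*cos(x + pi/3) + 2*x*sin(x + pi/3) + 4*x*cos(x + pi/3) + 4*sin(x + pi/3) + 5*cos(x + pi/3)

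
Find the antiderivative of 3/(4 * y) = 3*log(3*y)/4 + C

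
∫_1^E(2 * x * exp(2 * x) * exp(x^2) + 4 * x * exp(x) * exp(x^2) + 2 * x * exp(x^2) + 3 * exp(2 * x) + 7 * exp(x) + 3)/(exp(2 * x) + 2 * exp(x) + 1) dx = -3 - E/(1 + E) + exp(E)/(1 + exp(E)) + 2*E + exp(exp(2))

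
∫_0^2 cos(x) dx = sin(2)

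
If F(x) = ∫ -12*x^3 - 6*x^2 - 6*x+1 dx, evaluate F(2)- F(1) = -67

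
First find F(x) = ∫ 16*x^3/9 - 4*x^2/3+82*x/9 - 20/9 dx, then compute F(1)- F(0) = 7/3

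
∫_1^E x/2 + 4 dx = -81/4 + (E/2 + 4)^2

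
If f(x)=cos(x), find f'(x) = -sin(x)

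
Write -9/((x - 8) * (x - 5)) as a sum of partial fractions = 3/(x - 5) - 3/(x - 8)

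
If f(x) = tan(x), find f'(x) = cos(x)^(-2)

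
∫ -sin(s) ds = cos(s) + C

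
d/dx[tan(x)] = cos(x)^(-2)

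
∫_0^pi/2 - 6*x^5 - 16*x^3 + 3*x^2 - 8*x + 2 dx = -(-pi^3/8 - pi)^2 + pi + pi^3/8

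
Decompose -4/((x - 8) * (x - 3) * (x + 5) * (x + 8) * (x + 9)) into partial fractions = -1/(204*(x + 9)) + 1/(132*(x + 8)) - 1/(312*(x + 5)) + 1/(1320*(x - 3)) - 1/(4420*(x - 8))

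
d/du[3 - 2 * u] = -2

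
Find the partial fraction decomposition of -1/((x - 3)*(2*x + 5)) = 2/(11*(2*x + 5)) - 1/(11*(x - 3))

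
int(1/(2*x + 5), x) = log(2*x + 5)/2 + C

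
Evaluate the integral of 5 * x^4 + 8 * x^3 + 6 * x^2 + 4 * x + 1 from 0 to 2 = 90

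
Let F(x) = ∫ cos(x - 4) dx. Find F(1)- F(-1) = sin(5) - sin(3)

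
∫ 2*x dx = x^2 + C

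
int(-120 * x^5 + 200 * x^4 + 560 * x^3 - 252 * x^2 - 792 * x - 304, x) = -20*x^6 + 40*x^5 + 140*x^4 - 84*x^3 - 396*x^2 - 304*x + C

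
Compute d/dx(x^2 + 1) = 2*x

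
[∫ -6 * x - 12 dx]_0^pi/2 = 12 - 3*(pi/2 + 2)^2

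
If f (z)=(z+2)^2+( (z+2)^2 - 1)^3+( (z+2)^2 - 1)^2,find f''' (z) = 120*z^3 + 720*z^2 + 1392*z + 864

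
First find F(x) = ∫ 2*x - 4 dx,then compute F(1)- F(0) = -3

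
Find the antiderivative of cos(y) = sin(y) + C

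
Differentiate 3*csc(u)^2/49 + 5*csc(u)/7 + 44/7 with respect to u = -(35 + 6/sin(u))*cos(u)/(49*sin(u)^2)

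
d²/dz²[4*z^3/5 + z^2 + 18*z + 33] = 24*z/5 + 2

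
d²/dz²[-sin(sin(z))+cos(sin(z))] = sqrt(2)*(sin(z)*sin(sin(z) + pi/4) - cos(z)^2*cos(sin(z) + pi/4))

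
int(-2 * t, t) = -t^2 + C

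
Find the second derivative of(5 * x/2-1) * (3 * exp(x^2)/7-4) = 30*x^3*exp(x^2)/7 - 12*x^2*exp(x^2)/7 + 45*x*exp(x^2)/7 - 6*exp(x^2)/7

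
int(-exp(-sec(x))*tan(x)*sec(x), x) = exp(-sec(x)) + C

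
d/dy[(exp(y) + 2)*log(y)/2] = (y*exp(y)*log(y) + exp(y) + 2)/(2*y)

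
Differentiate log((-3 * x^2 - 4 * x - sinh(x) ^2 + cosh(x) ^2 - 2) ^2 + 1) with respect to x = (36*x^3 + 72*x^2 + 44*x + 8)/(9*x^4 + 24*x^3 + 22*x^2 + 8*x + 2)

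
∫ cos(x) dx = sin(x) + C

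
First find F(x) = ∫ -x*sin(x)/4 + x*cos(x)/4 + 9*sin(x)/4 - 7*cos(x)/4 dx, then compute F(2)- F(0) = -3*sin(2)/2 - 3*cos(2)/2 + 2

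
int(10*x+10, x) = 5*x^2 + 10*x + C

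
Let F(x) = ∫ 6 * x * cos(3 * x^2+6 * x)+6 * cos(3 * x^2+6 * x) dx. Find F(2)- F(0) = sin(24)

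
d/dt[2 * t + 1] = 2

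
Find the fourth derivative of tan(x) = 24*tan(x)^5 + 40*tan(x)^3 + 16*tan(x)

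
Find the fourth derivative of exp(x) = exp(x)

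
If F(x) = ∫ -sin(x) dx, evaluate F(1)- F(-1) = 0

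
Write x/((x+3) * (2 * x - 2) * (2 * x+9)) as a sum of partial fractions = -3/(11*(2*x + 9)) + 1/(8*(x + 3)) + 1/(88*(x - 1))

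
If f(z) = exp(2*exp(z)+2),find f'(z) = 2*exp(z + 2*exp(z) + 2)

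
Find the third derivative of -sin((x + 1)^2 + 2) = 8*x^3*cos(x^2 + 2*x + 3) + 24*x^2*cos(x^2 + 2*x + 3) + 12*x*sin(x^2 + 2*x + 3) + 24*x*cos(x^2 + 2*x + 3) + 12*sin(x^2 + 2*x + 3) + 8*cos(x^2 + 2*x + 3)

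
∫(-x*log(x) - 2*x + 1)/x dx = -(x - 1)*(log(x) + 1) + C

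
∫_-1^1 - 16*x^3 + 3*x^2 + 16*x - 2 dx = -2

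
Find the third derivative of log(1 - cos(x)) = sin(x)/(cos(x) - 1)^2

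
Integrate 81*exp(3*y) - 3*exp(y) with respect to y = (27*exp(2*y) - 3)*exp(y) + C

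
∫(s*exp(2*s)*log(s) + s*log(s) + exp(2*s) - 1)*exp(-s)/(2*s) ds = log(s)*sinh(s) + C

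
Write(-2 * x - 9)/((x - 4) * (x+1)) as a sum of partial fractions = 7/(5*(x + 1)) - 17/(5*(x - 4))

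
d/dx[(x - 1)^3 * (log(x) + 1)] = (3*x^3*log(x) + 4*x^3 - 6*x^2*log(x) - 9*x^2 + 3*x*log(x) + 6*x - 1)/x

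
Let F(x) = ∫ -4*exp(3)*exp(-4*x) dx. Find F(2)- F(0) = -exp(3) + exp(-5)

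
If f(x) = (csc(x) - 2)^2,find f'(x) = 2*(2 - 1/sin(x))*cos(x)/sin(x)^2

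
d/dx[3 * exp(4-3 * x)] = -9*exp(4 - 3*x)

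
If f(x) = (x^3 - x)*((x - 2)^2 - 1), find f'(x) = 5*x^4 - 16*x^3 + 6*x^2 + 8*x - 3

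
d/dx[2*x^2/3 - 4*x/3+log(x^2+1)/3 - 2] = (4*x^3 - 4*x^2 + 6*x - 4)/(3*x^2 + 3)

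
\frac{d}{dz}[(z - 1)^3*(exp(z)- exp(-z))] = (z^3*exp(2*z) + z^3 - 6*z^2 - 3*z*exp(2*z) + 9*z + 2*exp(2*z) - 4)*exp(-z)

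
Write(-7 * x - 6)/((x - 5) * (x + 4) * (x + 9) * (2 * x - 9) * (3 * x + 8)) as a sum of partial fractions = 27/(1978*(3*x + 8)) + 200/(6579*(2*x - 9)) + 1/(630*(x + 9)) - 11/(1530*(x + 4)) - 41/(2898*(x - 5))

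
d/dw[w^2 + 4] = 2*w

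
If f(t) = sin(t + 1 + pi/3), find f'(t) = cos(t + 1 + pi/3)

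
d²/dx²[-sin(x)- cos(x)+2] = sin(x) + cos(x)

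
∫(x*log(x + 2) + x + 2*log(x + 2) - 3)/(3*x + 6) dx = (x - 3)*log(x + 2)/3 + C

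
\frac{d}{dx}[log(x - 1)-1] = 1/(x - 1)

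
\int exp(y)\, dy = exp(y) + C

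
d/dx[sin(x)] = cos(x)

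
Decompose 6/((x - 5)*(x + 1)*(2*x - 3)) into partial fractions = -24/(35*(2*x - 3)) + 1/(5*(x + 1)) + 1/(7*(x - 5))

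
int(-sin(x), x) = cos(x) + C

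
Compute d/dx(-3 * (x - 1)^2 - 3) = 6 - 6*x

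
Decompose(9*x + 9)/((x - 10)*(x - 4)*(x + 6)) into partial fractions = -9/(32*(x + 6)) - 3/(4*(x - 4)) + 33/(32*(x - 10))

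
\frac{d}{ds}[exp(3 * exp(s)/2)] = 3*exp(s + 3*exp(s)/2)/2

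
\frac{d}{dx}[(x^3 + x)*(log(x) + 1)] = 3*x^2*log(x) + 4*x^2 + log(x) + 2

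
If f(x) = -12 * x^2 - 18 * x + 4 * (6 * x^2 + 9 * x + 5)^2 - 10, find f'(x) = 576*x^3 + 1296*x^2 + 1104*x + 342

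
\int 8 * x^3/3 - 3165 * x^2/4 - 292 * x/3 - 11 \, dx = 2*x^4/3 - 1055*x^3/4 - 146*x^2/3 - 11*x + C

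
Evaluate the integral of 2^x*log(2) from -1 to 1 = 3/2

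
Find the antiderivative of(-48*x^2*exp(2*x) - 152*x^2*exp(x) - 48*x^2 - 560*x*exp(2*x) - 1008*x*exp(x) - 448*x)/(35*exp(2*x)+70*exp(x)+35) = 8*x^2*(-2*(x + 14)*(exp(x) + 1) - 7*exp(x))/(35*(exp(x) + 1)) + C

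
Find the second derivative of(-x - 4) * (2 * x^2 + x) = -12*x - 18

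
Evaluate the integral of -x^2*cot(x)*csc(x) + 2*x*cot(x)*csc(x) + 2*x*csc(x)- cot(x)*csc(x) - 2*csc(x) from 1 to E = (-1 + E)^2*csc(E)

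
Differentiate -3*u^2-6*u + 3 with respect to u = -6*u - 6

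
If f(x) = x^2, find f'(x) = 2*x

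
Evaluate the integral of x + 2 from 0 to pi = -2 + (2 + pi)^2/2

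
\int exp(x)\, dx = exp(x) + C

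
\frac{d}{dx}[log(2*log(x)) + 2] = 1/(x*log(x))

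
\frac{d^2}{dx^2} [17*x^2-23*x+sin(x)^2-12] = 36 - 4*sin(x)^2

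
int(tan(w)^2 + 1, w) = tan(w) + C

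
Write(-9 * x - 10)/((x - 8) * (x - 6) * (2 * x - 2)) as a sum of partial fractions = -19/(70*(x - 1)) + 16/(5*(x - 6)) - 41/(14*(x - 8))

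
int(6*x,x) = 3*x^2 + C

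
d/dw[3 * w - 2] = 3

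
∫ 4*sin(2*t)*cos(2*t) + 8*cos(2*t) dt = (sin(2*t) + 2)^2 + C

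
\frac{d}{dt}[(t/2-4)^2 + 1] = t/2 - 4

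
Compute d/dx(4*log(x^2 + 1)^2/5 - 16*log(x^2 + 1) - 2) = (16*x*log(x^2 + 1) - 160*x)/(5*x^2 + 5)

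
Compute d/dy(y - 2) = 1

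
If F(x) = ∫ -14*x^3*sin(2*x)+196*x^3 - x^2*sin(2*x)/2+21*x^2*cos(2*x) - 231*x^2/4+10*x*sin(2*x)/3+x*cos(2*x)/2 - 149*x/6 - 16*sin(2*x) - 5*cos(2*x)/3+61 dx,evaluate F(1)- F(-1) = 32*cos(2)/3 + 167/2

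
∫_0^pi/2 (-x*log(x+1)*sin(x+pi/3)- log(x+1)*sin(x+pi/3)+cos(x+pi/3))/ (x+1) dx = -sqrt(3)*log(1 + pi/2)/2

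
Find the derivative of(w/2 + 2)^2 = w/2 + 2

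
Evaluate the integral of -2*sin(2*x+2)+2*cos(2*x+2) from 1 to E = cos(2 + 2*E) - cos(4) - sin(4) + sin(2 + 2*E)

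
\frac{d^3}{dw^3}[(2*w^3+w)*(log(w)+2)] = (12*w^2*log(w) + 46*w^2 - 1)/w^2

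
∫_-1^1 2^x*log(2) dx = 3/2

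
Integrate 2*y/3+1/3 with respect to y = y^2/3 + y/3 + C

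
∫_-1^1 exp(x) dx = E - exp(-1)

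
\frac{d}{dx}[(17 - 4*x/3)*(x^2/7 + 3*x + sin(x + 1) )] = -4*x^2/7 - 4*x*cos(x + 1)/3 - 22*x/7 - 4*sin(x + 1)/3 + 17*cos(x + 1) + 51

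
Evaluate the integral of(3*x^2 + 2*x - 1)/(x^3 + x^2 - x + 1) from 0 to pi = -log(2) + log(-2*pi + 2 + 2*pi^2 + 2*pi^3)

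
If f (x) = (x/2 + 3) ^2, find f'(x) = x/2 + 3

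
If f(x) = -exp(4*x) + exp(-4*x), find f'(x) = (-4*exp(8*x) - 4)*exp(-4*x)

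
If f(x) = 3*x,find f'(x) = 3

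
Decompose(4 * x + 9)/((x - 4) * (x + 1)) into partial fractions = -1/(x + 1) + 5/(x - 4)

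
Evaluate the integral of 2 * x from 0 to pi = pi^2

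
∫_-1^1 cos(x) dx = 2*sin(1)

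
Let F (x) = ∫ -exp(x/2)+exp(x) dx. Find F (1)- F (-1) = -(-1 + exp(-1/2))^2 + (-1 + exp(1/2))^2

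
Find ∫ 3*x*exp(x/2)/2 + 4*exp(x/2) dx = (3*x + 2)*exp(x/2) + C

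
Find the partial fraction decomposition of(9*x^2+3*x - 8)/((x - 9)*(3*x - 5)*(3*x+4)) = 4/(93*(3*x + 4)) - 1/(3*(3*x - 5)) + 34/(31*(x - 9))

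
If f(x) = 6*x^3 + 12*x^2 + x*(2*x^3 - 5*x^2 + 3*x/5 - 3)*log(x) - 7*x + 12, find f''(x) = (120*x^3*log(x) + 70*x^3 - 150*x^2*log(x) + 55*x^2 + 6*x*log(x) + 129*x - 15)/(5*x)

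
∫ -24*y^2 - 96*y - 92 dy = -8*y^3 - 48*y^2 - 92*y + C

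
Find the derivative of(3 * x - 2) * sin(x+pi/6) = 3*x*cos(x + pi/6) + 3*sin(x + pi/6) - 2*cos(x + pi/6)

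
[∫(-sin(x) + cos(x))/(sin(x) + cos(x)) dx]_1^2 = log(sin(pi/4 + 2)) - log(sin(pi/4 + 1))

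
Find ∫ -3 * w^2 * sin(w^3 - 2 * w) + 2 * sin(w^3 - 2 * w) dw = cos(w*(w^2 - 2)) + C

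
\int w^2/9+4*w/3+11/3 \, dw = w^3/27 + 2*w^2/3 + 11*w/3 + C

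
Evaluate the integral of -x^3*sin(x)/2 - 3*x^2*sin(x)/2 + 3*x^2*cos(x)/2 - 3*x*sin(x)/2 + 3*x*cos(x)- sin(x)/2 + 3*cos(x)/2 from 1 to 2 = 27*cos(2)/2 - 4*cos(1)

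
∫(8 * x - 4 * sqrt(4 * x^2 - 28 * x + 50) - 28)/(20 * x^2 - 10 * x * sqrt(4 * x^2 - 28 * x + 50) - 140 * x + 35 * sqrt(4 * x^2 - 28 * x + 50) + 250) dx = 2*log(-2*x + sqrt((2*x - 7)^2 + 1) + 7)/5 + C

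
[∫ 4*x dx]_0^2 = 8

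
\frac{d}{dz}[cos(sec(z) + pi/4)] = -sin(sec(z) + pi/4)*tan(z)*sec(z)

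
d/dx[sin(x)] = cos(x)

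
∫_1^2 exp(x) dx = -E + exp(2)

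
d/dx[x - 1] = 1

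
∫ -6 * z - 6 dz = -3*z^2 - 6*z + C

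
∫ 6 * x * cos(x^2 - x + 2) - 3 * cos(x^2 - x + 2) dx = 3*sin(x^2 - x + 2) + C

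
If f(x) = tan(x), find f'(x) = cos(x)^(-2)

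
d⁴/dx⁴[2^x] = 2^x*log(2)^4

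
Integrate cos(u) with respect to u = sin(u) + C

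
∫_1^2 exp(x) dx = -E + exp(2)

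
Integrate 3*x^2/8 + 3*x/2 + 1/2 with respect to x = x^3/8 + 3*x^2/4 + x/2 + C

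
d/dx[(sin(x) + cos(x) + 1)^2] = 2*cos(2*x) + 2*sqrt(2)*cos(x + pi/4)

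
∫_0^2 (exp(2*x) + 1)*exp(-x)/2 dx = -exp(-2)/2 + exp(2)/2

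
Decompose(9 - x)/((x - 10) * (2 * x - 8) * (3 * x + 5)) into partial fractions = 48/(595*(3*x + 5)) - 5/(204*(x - 4)) - 1/(420*(x - 10))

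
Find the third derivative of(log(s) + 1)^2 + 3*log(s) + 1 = (4*log(s) + 4)/s^3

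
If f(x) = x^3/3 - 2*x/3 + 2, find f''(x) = 2*x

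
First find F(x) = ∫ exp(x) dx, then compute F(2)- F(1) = -E + exp(2)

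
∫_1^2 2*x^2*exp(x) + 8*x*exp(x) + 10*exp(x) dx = -12*E + 22*exp(2)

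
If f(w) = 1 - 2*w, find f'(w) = -2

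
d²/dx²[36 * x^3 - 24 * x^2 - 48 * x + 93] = 216*x - 48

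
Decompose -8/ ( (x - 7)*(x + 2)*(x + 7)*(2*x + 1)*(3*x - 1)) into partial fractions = 81/(1925*(3*x - 1)) - 128/(2925*(2*x + 1)) - 2/(5005*(x + 7)) + 8/(945*(x + 2)) - 1/(4725*(x - 7))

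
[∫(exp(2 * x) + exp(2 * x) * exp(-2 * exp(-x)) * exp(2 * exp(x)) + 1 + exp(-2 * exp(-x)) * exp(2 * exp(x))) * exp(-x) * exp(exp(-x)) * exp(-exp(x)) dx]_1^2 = -exp(E - exp(-1)) - exp(-exp(2) + exp(-2)) + exp(-E + exp(-1)) + exp(-exp(-2) + exp(2))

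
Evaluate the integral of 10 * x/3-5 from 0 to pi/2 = 5*pi*(-1 + pi/6)/2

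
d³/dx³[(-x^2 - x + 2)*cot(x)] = 2*x^2 + 8*x^2/tan(x)^2 + 6*x^2/tan(x)^4 + 2*x - 12*x/tan(x) + 8*x/tan(x)^2 - 12*x/tan(x)^3 + 6*x/tan(x)^4 + 2 - 6/tan(x) - 10/tan(x)^2 - 6/tan(x)^3 - 12/tan(x)^4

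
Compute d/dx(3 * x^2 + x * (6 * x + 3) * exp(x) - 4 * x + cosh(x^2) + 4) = 6*x^2*exp(x) + 15*x*exp(x) + 2*x*sinh(x^2) + 6*x + 3*exp(x) - 4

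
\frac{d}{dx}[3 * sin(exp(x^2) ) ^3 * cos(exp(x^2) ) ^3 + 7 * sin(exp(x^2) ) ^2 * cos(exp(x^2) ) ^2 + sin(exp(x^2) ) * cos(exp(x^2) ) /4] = x*(-9*(1 - cos(2*exp(x^2)))^2*cos(2*exp(x^2))/2 + 7*sin(4*exp(x^2)) + 19*cos(2*exp(x^2))/2 - 9*cos(4*exp(x^2))/2 - 9/2)*exp(x^2)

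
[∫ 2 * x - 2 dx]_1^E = (-1 + E)^2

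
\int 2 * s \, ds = s^2 + C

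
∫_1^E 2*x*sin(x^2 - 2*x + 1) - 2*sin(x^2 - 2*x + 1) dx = 1 - cos((-1 + E)^2)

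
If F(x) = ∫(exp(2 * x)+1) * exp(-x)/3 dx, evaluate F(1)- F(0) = -exp(-1)/3 + E/3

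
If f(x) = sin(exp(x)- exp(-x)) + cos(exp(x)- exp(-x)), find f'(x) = sqrt(2)*(exp(2*x) + 1)*exp(-x)*cos(exp(x) + pi/4 - exp(-x))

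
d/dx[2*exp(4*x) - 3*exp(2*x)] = 8*exp(4*x) - 6*exp(2*x)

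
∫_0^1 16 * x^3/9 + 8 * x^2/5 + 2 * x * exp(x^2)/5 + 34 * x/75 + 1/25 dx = E/5 + 47/45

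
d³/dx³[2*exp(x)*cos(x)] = -4*sqrt(2)*exp(x)*sin(x + pi/4)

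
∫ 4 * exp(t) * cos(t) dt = 2*sqrt(2)*exp(t)*sin(t + pi/4) + C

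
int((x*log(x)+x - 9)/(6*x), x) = (x - 9)*log(x)/6 + C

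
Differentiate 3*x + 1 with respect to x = 3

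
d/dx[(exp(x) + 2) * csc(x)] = -exp(x)*cot(x)*csc(x) + exp(x)*csc(x) - 2*cot(x)*csc(x)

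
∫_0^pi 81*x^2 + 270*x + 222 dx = -125 - 3*pi + (5 + 3*pi)^3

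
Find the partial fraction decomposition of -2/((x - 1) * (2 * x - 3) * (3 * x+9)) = -8/(27*(2*x - 3)) - 1/(54*(x + 3)) + 1/(6*(x - 1))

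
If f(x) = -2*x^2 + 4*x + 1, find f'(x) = 4 - 4*x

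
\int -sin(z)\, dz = cos(z) + C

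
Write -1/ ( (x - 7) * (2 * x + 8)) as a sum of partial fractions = 1/(22*(x + 4)) - 1/(22*(x - 7))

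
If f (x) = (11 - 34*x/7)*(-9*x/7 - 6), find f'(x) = 612*x/49 + 15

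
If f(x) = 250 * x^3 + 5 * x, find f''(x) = 1500*x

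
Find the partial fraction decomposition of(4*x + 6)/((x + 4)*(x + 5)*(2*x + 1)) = 16/(63*(2*x + 1)) - 14/(9*(x + 5)) + 10/(7*(x + 4))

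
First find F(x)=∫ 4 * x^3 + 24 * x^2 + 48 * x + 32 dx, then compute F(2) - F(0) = 240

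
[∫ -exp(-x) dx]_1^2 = -exp(-1) + exp(-2)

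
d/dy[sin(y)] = cos(y)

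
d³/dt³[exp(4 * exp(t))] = 4*exp(t + 4*exp(t)) + 48*exp(2*t + 4*exp(t)) + 64*exp(3*t + 4*exp(t))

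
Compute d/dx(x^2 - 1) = 2*x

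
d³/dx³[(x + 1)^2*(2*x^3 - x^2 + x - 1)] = 120*x^2 + 72*x + 6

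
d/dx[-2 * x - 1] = -2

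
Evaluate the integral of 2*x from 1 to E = -1 + exp(2)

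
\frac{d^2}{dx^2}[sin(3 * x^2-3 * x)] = -36*x^2*sin(3*x*(x - 1)) + 36*x*sin(3*x*(x - 1)) - 9*sin(3*x*(x - 1)) + 6*cos(3*x*(x - 1))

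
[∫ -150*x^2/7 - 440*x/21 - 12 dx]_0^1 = -622/21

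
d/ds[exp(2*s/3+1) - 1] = 2*exp(2*s/3 + 1)/3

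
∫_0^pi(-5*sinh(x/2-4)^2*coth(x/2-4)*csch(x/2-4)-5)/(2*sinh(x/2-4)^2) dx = -5*coth(4 - pi/2) - 5*csch(4 - pi/2) + 5*csch(4) + 5*coth(4)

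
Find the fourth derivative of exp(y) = exp(y)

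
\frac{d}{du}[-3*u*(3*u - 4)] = 12 - 18*u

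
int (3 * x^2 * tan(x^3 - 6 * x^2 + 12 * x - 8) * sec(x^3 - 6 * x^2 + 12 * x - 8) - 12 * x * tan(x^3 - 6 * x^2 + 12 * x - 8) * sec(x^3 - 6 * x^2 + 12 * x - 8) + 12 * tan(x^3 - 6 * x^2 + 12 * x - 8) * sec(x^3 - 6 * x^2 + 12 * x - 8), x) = sec((x - 2)^3) + C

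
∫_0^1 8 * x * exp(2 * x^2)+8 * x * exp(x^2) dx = -6 + 4*E + 2*exp(2)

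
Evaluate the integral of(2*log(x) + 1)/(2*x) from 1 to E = 1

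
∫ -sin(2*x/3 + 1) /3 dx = cos(2*x/3 + 1)/2 + C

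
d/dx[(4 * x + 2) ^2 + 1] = 32*x + 16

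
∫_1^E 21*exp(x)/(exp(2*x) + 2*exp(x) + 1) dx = -21*E/(1 + E) + 21*exp(E)/(1 + exp(E))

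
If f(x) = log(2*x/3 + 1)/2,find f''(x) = -2/(4*x^2 + 12*x + 9)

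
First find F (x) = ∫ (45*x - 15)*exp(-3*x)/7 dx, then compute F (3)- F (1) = -45*exp(-9)/7 + 15*exp(-3)/7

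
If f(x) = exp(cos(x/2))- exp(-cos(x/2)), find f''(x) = (exp(2*cos(x/2))*sin(x/2)^2 - exp(2*cos(x/2))*cos(x/2) - sin(x/2)^2 - cos(x/2))*exp(-cos(x/2))/4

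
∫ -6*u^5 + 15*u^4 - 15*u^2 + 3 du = -u^6 + 3*u^5 - 5*u^3 + 3*u + C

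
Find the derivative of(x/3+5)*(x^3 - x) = 4*x^3/3 + 15*x^2 - 2*x/3 - 5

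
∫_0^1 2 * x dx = 1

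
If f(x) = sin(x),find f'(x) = cos(x)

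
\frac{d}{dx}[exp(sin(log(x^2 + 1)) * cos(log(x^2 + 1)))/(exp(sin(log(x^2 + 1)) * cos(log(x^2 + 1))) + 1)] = 2*x*exp(sin(2*log(x^2 + 1))/2)*cos(2*log(x^2 + 1))/((x^2 + 1)*(exp(sin(2*log(x^2 + 1))/2) + 1)^2)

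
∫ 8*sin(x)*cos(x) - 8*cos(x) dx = 4*(sin(x) - 1)^2 + C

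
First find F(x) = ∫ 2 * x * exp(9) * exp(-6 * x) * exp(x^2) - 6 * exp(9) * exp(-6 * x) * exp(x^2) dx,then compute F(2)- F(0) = E - exp(9)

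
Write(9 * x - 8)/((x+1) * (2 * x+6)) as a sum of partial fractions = 35/(4*(x + 3)) - 17/(4*(x + 1))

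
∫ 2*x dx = x^2 + C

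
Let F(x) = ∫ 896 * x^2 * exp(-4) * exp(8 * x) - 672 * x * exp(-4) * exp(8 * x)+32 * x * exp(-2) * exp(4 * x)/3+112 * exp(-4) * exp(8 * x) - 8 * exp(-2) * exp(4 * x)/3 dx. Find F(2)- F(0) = -28*exp(-4) + 4*exp(-2)/3 + 4*exp(6) + 252*exp(12)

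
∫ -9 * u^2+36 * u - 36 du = -3*u^3 + 18*u^2 - 36*u + C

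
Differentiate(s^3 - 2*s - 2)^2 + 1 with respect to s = 6*s^5 - 16*s^3 - 12*s^2 + 8*s + 8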